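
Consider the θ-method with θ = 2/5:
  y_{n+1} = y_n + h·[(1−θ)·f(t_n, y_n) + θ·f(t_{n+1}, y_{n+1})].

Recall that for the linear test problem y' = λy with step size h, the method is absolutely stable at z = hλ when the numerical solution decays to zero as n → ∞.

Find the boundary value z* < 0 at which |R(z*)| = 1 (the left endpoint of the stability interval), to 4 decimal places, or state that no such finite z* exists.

Test eqn y'=λy, z=hλ:
  y_{n+1} = y_n + z·[3/5·y_n + 2/5·y_{n+1}] ⇒ (1 − 2/5z)y_{n+1} = (1 + 3/5z)y_n
  Hence R(z) = (1 + 3/5z)/(1 − 2/5z).

Need |R(x)|<1, x<0.
x=-0.69: |R|=0.4592
R=−1: 1+3/5x = −1+2/5x ⇒ -1/5x=2 ⇒ x=2/(-1/5)=-10.0000
Confirm numerically:
  x=-9.840: |R|=0.99352 <1
  x=-9.278: |R|=0.96935 <1
  x=-5.877: |R|=0.75391 <1
  x=-4.261: |R|=0.57558 <1
  x=-10.508: |R|=1.01953 >1
  x=-10.302: |R|=1.01180 >1
Interval (-10.0000, 0).

left endpoint -10.0000.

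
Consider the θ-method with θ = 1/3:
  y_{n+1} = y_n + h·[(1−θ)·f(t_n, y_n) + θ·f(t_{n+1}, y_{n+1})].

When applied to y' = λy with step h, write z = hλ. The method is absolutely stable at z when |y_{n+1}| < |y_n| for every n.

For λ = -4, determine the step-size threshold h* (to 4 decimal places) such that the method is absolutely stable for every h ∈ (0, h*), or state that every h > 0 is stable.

Set f=λy, z=hλ:
  y_{n+1} = y_n + z·[2/3·y_n + 1/3·y_{n+1}] ⇒ (1 − 1/3z)y_{n+1} = (1 + 2/3z)y_n
  so R(z) = (1 + 2/3z)/(1 − 1/3z).

Find x<0 with |R(x)|<1.
x=-1.02: |R|=0.2388
R=−1: 1+2/3x = −1+1/3x ⇒ -1/3x=2 ⇒ x=2/(-1/3)=-6.0000
Confirm numerically:
  x=-4.163: |R|=0.74354 <1
  x=-3.955: |R|=0.70597 <1
  x=-2.719: |R|=0.42630 <1
  x=-6.396: |R|=1.04215 >1
  x=-6.224: |R|=1.02428 >1
Stable set (-6.0000, 0).

(-6.0000,0); λ=-4 ⇒ h* = (6)/4 = 1.5000.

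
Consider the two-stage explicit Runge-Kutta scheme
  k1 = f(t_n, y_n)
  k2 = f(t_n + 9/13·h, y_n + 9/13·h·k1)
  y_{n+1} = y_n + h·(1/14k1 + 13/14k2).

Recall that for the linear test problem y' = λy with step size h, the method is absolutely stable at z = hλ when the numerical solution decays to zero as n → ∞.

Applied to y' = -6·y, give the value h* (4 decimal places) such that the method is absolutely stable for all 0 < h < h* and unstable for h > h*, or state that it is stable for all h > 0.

On y'=λy, z=hλ:
  k1=λy_n ⇒ h·k1=z·y_n;  k2=λ(1+9/13z)y_n ⇒ h·k2=z(1+9/13z)y_n
  y_{n+1}/y_n = 1 + 1/14z + 13/14z(1+9/13z) = 1 + z + 9/14z²
  Hence R(z) = 1 + z + 9/14z².

Need |R(x)|<1, x<0.
x=-1.19: |R|=0.7204
R=1: x+9/14x²=0 ⇒ x=−14/9=-1.5556; min R=1−1/(4·9/14)=0.6111>−1
Confirm numerically:
  x=-1.522: |R|=0.96717 <1
  x=-1.499: |R|=0.94550 <1
  x=-1.183: |R|=0.71667 <1
  x=-1.101: |R|=0.67827 <1
  x=-1.951: |R|=1.49597 >1
  x=-1.794: |R|=1.27499 >1
  x=-1.772: |R|=1.24656 >1
Stable set (-1.5556, 0).

(-1.5556,0); λ=-6 ⇒ h* = (14/9)/6 = 0.2593.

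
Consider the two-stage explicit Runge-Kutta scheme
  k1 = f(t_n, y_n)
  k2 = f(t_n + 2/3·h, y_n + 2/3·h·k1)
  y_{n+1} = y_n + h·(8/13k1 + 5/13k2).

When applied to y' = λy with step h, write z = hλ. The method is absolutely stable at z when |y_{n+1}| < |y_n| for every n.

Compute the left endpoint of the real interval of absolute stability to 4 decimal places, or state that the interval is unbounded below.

left endpoint -3.9000.

Test eqn y'=λy, z=hλ:
  k1=λy_n ⇒ h·k1=z·y_n;  k2=λ(1+2/3z)y_n ⇒ h·k2=z(1+2/3z)y_n
  y_{n+1}/y_n = 1 + 8/13z + 5/13z(1+2/3z) = 1 + z + 10/39z²
  Hence R(z) = 1 + z + 10/39z².

Boundary: |R(x)|=1, x<0.
x=-1.55: |R|=0.0660
R=1: x+10/39x²=0 ⇒ x=−39/10=-3.9000; min R=1−1/(4·10/39)=0.0250>−1
Confirm numerically:
  x=-2.220: |R|=0.04369 <1
  x=-2.163: |R|=0.03663 <1
  x=-1.617: |R|=0.05343 <1
  x=-4.337: |R|=1.48597 >1
  x=-4.154: |R|=1.27054 >1
  x=-4.114: |R|=1.22574 >1
Interval (-3.9000, 0).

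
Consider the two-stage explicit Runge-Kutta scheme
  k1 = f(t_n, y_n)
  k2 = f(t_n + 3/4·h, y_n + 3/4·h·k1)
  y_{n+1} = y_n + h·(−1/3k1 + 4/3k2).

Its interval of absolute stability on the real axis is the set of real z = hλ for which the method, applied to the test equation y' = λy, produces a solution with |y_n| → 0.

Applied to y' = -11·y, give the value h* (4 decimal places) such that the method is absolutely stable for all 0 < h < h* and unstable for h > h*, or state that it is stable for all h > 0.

(-1.0000,0); λ=-11 ⇒ h* = (1)/11 = 0.0909.

Set f=λy, z=hλ:
  k1=λy_n ⇒ h·k1=z·y_n;  k2=λ(1+3/4z)y_n ⇒ h·k2=z(1+3/4z)y_n
  y_{n+1}/y_n = 1 − 1/3z + 4/3z(1+3/4z) = 1 + z + z²
  ⇒ R(z) = 1 + z + z².

Need |R(x)|<1, x<0.
x=-1.61: |R|=1.9821
R=1: x+1x²=0 ⇒ x=−1=-1.0000; min R=1−1/(4·1)=0.7500>−1
Confirm numerically:
  x=-0.974: |R|=0.97468 <1
  x=-0.650: |R|=0.77250 <1
  x=-0.625: |R|=0.76562 <1
  x=-0.438: |R|=0.75384 <1
  x=-1.442: |R|=1.63736 >1
  x=-1.390: |R|=1.54210 >1
  x=-1.137: |R|=1.15577 >1
So |R|<1 on (-1.0000, 0).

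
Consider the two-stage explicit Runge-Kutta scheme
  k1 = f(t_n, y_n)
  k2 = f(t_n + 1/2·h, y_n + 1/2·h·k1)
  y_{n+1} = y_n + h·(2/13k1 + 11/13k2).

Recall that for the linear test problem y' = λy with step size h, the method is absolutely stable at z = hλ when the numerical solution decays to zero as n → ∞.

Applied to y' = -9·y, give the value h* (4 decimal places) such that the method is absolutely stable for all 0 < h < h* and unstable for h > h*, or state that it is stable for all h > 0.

(-2.3636,0); λ=-9 ⇒ h* = (26/11)/9 = 0.2626.

Test eqn y'=λy, z=hλ:
  k1=λy_n ⇒ h·k1=z·y_n;  k2=λ(1+1/2z)y_n ⇒ h·k2=z(1+1/2z)y_n
  y_{n+1}/y_n = 1 + 2/13z + 11/13z(1+1/2z) = 1 + z + 11/26z²
  Hence R(z) = 1 + z + 11/26z².

Boundary: |R(x)|=1, x<0.
x=-1.25: |R|=0.4111
R=1: x+11/26x²=0 ⇒ x=−26/11=-2.3636; min R=1−1/(4·11/26)=0.4091>−1
Confirm numerically:
  x=-1.545: |R|=0.46490 <1
  x=-1.491: |R|=0.44953 <1
  x=-1.312: |R|=0.41626 <1
  x=-2.858: |R|=1.59776 >1
  x=-2.720: |R|=1.41009 >1
  x=-2.412: |R|=1.04935 >1
Stable set (-2.3636, 0).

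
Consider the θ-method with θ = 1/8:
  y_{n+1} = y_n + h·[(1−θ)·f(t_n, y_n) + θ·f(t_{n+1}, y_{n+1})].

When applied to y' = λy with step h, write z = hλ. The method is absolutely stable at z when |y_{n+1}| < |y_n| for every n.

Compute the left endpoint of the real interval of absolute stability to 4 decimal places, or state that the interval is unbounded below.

On y'=λy, z=hλ:
  y_{n+1} = y_n + z·[7/8·y_n + 1/8·y_{n+1}] ⇒ (1 − 1/8z)y_{n+1} = (1 + 7/8z)y_n
  R(z) = (1 + 7/8z)/(1 − 1/8z).

Boundary: |R(x)|=1, x<0.
x=-1.46: |R|=0.2347
R=−1: 1+7/8x = −1+1/8x ⇒ -3/4x=2 ⇒ x=2/(-3/4)=-2.6667
Confirm numerically:
  x=-2.336: |R|=0.80805 <1
  x=-1.899: |R|=0.53470 <1
  x=-1.316: |R|=0.13010 <1
  x=-3.178: |R|=1.27447 >1
  x=-2.882: |R|=1.11873 >1
  x=-2.755: |R|=1.04928 >1
Interval (-2.6667, 0).

z* = -2.6667.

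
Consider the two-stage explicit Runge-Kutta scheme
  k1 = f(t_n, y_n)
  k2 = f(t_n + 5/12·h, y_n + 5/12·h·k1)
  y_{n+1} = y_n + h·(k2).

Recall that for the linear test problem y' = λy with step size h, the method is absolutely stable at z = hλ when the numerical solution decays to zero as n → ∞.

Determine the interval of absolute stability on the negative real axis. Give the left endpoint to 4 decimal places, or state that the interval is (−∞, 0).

z∈(-2.4000,0).

On y'=λy, z=hλ:
  k1=λy_n ⇒ h·k1=z·y_n;  k2=λ(1+5/12z)y_n ⇒ h·k2=z(1+5/12z)y_n
  y_{n+1}/y_n = 1 + z(1+5/12z) = 1 + z + 5/12z²
  Hence R(z) = 1 + z + 5/12z².

Find x<0 with |R(x)|<1.
x=-0.73: |R|=0.4920
R=1: x+5/12x²=0 ⇒ x=−12/5=-2.4000; min R=1−1/(4·5/12)=0.4000>−1
Confirm numerically:
  x=-1.824: |R|=0.56224 <1
  x=-1.579: |R|=0.45985 <1
  x=-1.462: |R|=0.42860 <1
  x=-0.985: |R|=0.41926 <1
  x=-2.695: |R|=1.33126 >1
  x=-2.640: |R|=1.26400 >1
  x=-2.447: |R|=1.04792 >1
So |R|<1 on (-2.4000, 0).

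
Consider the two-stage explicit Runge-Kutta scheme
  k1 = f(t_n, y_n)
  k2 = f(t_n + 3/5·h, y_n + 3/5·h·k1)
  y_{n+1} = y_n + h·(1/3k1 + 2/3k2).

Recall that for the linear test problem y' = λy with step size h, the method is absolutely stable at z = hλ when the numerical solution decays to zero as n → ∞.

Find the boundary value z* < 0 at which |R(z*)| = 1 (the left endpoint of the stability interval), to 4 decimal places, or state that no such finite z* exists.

On y'=λy, z=hλ:
  k1=λy_n ⇒ h·k1=z·y_n;  k2=λ(1+3/5z)y_n ⇒ h·k2=z(1+3/5z)y_n
  y_{n+1}/y_n = 1 + 1/3z + 2/3z(1+3/5z) = 1 + z + 2/5z²
  Hence R(z) = 1 + z + 2/5z².

Solve |R(x)|<1 on ℝ⁻.
x=-1.44: |R|=0.3894
R=1: x+2/5x²=0 ⇒ x=−5/2=-2.5000; min R=1−1/(4·2/5)=0.3750>−1
Confirm numerically:
  x=-1.969: |R|=0.58178 <1
  x=-1.862: |R|=0.52482 <1
  x=-1.622: |R|=0.43035 <1
  x=-2.936: |R|=1.51204 >1
  x=-2.782: |R|=1.31381 >1
So |R|<1 on (-2.5000, 0).

z* = -2.5000.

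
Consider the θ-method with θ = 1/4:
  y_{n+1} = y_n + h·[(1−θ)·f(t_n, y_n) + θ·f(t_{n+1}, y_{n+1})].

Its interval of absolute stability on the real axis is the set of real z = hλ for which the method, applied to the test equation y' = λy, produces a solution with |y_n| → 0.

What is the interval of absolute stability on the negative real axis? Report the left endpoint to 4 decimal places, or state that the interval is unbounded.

With y'=λy (z=hλ):
  y_{n+1} = y_n + z·[3/4·y_n + 1/4·y_{n+1}] ⇒ (1 − 1/4z)y_{n+1} = (1 + 3/4z)y_n
  R(z) = (1 + 3/4z)/(1 − 1/4z).

Need |R(x)|<1, x<0.
x=-0.88: |R|=0.2787
R=−1: 1+3/4x = −1+1/4x ⇒ -1/2x=2 ⇒ x=2/(-1/2)=-4.0000
Confirm numerically:
  x=-3.155: |R|=0.76380 <1
  x=-2.778: |R|=0.63942 <1
  x=-2.454: |R|=0.52092 <1
  x=-4.592: |R|=1.13780 >1
  x=-4.440: |R|=1.10427 >1
Interval (-4.0000, 0).

z∈(-4.0000,0).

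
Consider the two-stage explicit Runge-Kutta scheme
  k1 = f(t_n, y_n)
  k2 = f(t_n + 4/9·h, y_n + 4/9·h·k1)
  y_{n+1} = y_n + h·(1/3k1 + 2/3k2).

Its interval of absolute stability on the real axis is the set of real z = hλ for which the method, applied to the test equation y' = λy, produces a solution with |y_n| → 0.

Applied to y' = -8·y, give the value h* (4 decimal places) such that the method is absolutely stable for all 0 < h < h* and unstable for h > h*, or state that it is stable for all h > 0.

With y'=λy (z=hλ):
  k1=λy_n ⇒ h·k1=z·y_n;  k2=λ(1+4/9z)y_n ⇒ h·k2=z(1+4/9z)y_n
  y_{n+1}/y_n = 1 + 1/3z + 2/3z(1+4/9z) = 1 + z + 8/27z²
  R(z) = 1 + z + 8/27z².

Boundary: |R(x)|=1, x<0.
x=-1.09: |R|=0.2620
R=1: x+8/27x²=0 ⇒ x=−27/8=-3.3750; min R=1−1/(4·8/27)=0.1562>−1
Confirm numerically:
  x=-3.194: |R|=0.82871 <1
  x=-1.753: |R|=0.15752 <1
  x=-1.663: |R|=0.15643 <1
  x=-3.443: |R|=1.06937 >1
  x=-3.421: |R|=1.04663 >1
Stable set (-3.3750, 0).

(-3.3750,0); λ=-8 ⇒ h* = (27/8)/8 = 0.4219.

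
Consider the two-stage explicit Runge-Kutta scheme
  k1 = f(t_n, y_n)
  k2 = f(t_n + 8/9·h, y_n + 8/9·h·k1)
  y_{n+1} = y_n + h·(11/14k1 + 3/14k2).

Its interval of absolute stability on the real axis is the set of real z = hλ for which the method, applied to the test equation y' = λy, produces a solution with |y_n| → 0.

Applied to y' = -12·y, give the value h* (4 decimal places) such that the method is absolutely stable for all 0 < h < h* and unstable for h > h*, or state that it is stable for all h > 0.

(-5.2500,0); λ=-12 ⇒ h* = (21/4)/12 = 0.4375.

With y'=λy (z=hλ):
  k1=λy_n ⇒ h·k1=z·y_n;  k2=λ(1+8/9z)y_n ⇒ h·k2=z(1+8/9z)y_n
  y_{n+1}/y_n = 1 + 11/14z + 3/14z(1+8/9z) = 1 + z + 4/21z²
  Hence R(z) = 1 + z + 4/21z².

Find x<0 with |R(x)|<1.
x=-1.63: |R|=0.1239
R=1: x+4/21x²=0 ⇒ x=−21/4=-5.2500; min R=1−1/(4·4/21)=-0.3125>−1
Confirm numerically:
  x=-5.148: |R|=0.89998 <1
  x=-4.689: |R|=0.49895 <1
  x=-2.379: |R|=0.30097 <1
  x=-5.737: |R|=1.53218 >1
  x=-5.525: |R|=1.28940 >1
Interval (-5.2500, 0).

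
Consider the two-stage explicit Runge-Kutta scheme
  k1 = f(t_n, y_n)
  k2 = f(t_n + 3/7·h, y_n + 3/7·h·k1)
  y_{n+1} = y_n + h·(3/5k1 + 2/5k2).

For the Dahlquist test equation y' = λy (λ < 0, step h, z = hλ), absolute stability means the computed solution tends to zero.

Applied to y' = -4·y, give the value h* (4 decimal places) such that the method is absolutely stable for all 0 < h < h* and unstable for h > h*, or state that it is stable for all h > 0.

(-5.8333,0); λ=-4 ⇒ h* = (35/6)/4 = 1.4583.

Test eqn y'=λy, z=hλ:
  k1=λy_n ⇒ h·k1=z·y_n;  k2=λ(1+3/7z)y_n ⇒ h·k2=z(1+3/7z)y_n
  y_{n+1}/y_n = 1 + 3/5z + 2/5z(1+3/7z) = 1 + z + 6/35z²
  ⇒ R(z) = 1 + z + 6/35z².

Find x<0 with |R(x)|<1.
x=-1: |R|=0.1714
R=1: x+6/35x²=0 ⇒ x=−35/6=-5.8333; min R=1−1/(4·6/35)=-0.4583>−1
Confirm numerically:
  x=-4.274: |R|=0.14250 <1
  x=-3.491: |R|=0.40179 <1
  x=-3.486: |R|=0.40277 <1
  x=-6.289: |R|=1.49126 >1
  x=-5.855: |R|=1.02175 >1
Interval (-5.8333, 0).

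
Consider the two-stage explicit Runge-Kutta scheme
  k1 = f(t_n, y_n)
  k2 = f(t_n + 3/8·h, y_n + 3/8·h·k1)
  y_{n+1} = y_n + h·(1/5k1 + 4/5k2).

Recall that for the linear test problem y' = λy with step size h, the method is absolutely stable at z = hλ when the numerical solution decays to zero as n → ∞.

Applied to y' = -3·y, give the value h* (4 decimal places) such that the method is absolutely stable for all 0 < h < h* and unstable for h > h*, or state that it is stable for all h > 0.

(-3.3333,0); λ=-3 ⇒ h* = (10/3)/3 = 1.1111.

Test eqn y'=λy, z=hλ:
  k1=λy_n ⇒ h·k1=z·y_n;  k2=λ(1+3/8z)y_n ⇒ h·k2=z(1+3/8z)y_n
  y_{n+1}/y_n = 1 + 1/5z + 4/5z(1+3/8z) = 1 + z + 3/10z²
  R(z) = 1 + z + 3/10z².

Need |R(x)|<1, x<0.
x=-0.96: |R|=0.3165
R=1: x+3/10x²=0 ⇒ x=−10/3=-3.3333; min R=1−1/(4·3/10)=0.1667>−1
Confirm numerically:
  x=-3.049: |R|=0.73992 <1
  x=-3.040: |R|=0.73248 <1
  x=-2.441: |R|=0.34654 <1
  x=-1.490: |R|=0.17603 <1
  x=-3.706: |R|=1.41433 >1
  x=-3.370: |R|=1.03707 >1
So |R|<1 on (-3.3333, 0).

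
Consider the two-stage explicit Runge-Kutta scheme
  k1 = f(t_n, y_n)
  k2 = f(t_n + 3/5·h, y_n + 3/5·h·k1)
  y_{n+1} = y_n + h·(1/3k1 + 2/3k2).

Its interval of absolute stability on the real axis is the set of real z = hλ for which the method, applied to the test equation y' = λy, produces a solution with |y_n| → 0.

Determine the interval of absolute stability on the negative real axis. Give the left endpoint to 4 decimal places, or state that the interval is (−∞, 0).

(-2.5000, 0).

On y'=λy, z=hλ:
  k1=λy_n ⇒ h·k1=z·y_n;  k2=λ(1+3/5z)y_n ⇒ h·k2=z(1+3/5z)y_n
  y_{n+1}/y_n = 1 + 1/3z + 2/3z(1+3/5z) = 1 + z + 2/5z²
  ⇒ R(z) = 1 + z + 2/5z².

Need |R(x)|<1, x<0.
x=-0.31: |R|=0.7284
R=1: x+2/5x²=0 ⇒ x=−5/2=-2.5000; min R=1−1/(4·2/5)=0.3750>−1
Confirm numerically:
  x=-2.438: |R|=0.93954 <1
  x=-2.212: |R|=0.74518 <1
  x=-2.024: |R|=0.61463 <1
  x=-1.929: |R|=0.55942 <1
  x=-2.909: |R|=1.47591 >1
  x=-2.885: |R|=1.44429 >1
  x=-2.873: |R|=1.42865 >1
Stable set (-2.5000, 0).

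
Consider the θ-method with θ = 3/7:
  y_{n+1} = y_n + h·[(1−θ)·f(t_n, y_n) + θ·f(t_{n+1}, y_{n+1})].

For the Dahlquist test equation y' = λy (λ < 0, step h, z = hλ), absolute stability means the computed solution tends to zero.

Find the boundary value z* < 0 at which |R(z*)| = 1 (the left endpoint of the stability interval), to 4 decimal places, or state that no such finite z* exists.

left endpoint -14.0000.

Test eqn y'=λy, z=hλ:
  y_{n+1} = y_n + z·[4/7·y_n + 3/7·y_{n+1}] ⇒ (1 − 3/7z)y_{n+1} = (1 + 4/7z)y_n
  R(z) = (1 + 4/7z)/(1 − 3/7z).

Solve |R(x)|<1 on ℝ⁻.
x=-1.51: |R|=0.0833
R=−1: 1+4/7x = −1+3/7x ⇒ -1/7x=2 ⇒ x=2/(-1/7)=-14.0000
Confirm numerically:
  x=-13.352: |R|=0.98623 <1
  x=-12.684: |R|=0.97079 <1
  x=-10.144: |R|=0.89699 <1
  x=-8.664: |R|=0.83826 <1
  x=-14.460: |R|=1.00913 >1
  x=-14.265: |R|=1.00532 >1
  x=-14.170: |R|=1.00343 >1
Interval (-14.0000, 0).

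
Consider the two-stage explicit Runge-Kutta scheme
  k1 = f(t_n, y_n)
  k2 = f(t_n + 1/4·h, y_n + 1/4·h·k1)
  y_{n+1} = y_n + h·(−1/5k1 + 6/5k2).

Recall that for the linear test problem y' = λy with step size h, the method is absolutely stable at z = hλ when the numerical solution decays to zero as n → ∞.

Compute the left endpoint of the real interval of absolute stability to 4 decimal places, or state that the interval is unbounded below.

Test eqn y'=λy, z=hλ:
  k1=λy_n ⇒ h·k1=z·y_n;  k2=λ(1+1/4z)y_n ⇒ h·k2=z(1+1/4z)y_n
  y_{n+1}/y_n = 1 − 1/5z + 6/5z(1+1/4z) = 1 + z + 3/10z²
  R(z) = 1 + z + 3/10z².

Solve |R(x)|<1 on ℝ⁻.
x=-0.98: |R|=0.3081
R=1: x+3/10x²=0 ⇒ x=−10/3=-3.3333; min R=1−1/(4·3/10)=0.1667>−1
Confirm numerically:
  x=-3.059: |R|=0.74824 <1
  x=-2.063: |R|=0.21379 <1
  x=-1.942: |R|=0.18941 <1
  x=-3.557: |R|=1.23867 >1
  x=-3.378: |R|=1.04527 >1
So |R|<1 on (-3.3333, 0).

left endpoint -3.3333.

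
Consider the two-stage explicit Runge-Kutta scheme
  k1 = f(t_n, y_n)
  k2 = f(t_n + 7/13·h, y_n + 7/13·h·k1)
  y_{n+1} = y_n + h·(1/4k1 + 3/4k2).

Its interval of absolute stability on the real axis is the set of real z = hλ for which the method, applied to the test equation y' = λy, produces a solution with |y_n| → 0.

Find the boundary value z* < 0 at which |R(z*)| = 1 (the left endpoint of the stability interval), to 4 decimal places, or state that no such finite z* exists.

z* = -2.4762.

With y'=λy (z=hλ):
  k1=λy_n ⇒ h·k1=z·y_n;  k2=λ(1+7/13z)y_n ⇒ h·k2=z(1+7/13z)y_n
  y_{n+1}/y_n = 1 + 1/4z + 3/4z(1+7/13z) = 1 + z + 21/52z²
  R(z) = 1 + z + 21/52z².

Solve |R(x)|<1 on ℝ⁻.
x=-0.8: |R|=0.4585
R=1: x+21/52x²=0 ⇒ x=−52/21=-2.4762; min R=1−1/(4·21/52)=0.3810>−1
Confirm numerically:
  x=-2.426: |R|=0.95083 <1
  x=-2.167: |R|=0.72942 <1
  x=-1.625: |R|=0.44141 <1
  x=-1.012: |R|=0.40160 <1
  x=-2.975: |R|=1.59929 >1
  x=-2.799: |R|=1.36489 >1
  x=-2.542: |R|=1.06756 >1
So |R|<1 on (-2.4762, 0).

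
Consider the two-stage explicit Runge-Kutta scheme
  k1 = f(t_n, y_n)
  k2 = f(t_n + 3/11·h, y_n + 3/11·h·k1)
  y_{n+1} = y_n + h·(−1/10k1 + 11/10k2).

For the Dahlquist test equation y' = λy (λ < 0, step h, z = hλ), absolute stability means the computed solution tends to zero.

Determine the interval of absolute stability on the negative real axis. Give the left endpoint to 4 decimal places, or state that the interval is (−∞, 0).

Set f=λy, z=hλ:
  k1=λy_n ⇒ h·k1=z·y_n;  k2=λ(1+3/11z)y_n ⇒ h·k2=z(1+3/11z)y_n
  y_{n+1}/y_n = 1 − 1/10z + 11/10z(1+3/11z) = 1 + z + 3/10z²
  ⇒ R(z) = 1 + z + 3/10z².

Boundary: |R(x)|=1, x<0.
x=-1.72: |R|=0.1675
R=1: x+3/10x²=0 ⇒ x=−10/3=-3.3333; min R=1−1/(4·3/10)=0.1667>−1
Confirm numerically:
  x=-3.235: |R|=0.90457 <1
  x=-2.701: |R|=0.48762 <1
  x=-2.339: |R|=0.30228 <1
  x=-1.894: |R|=0.18217 <1
  x=-3.932: |R|=1.70619 >1
  x=-3.758: |R|=1.47877 >1
  x=-3.472: |R|=1.14444 >1
Interval (-3.3333, 0).

z∈(-3.3333,0).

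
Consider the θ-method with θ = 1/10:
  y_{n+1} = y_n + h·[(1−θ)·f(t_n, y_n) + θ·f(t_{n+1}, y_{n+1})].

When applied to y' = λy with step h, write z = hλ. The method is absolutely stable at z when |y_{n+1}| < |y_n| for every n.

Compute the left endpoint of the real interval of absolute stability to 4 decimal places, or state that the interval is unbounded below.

z* = -2.5000.

With y'=λy (z=hλ):
  y_{n+1} = y_n + z·[9/10·y_n + 1/10·y_{n+1}] ⇒ (1 − 1/10z)y_{n+1} = (1 + 9/10z)y_n
  so R(z) = (1 + 9/10z)/(1 − 1/10z).

Need |R(x)|<1, x<0.
x=-0.94: |R|=0.1408
R=−1: 1+9/10x = −1+1/10x ⇒ -4/5x=2 ⇒ x=2/(-4/5)=-2.5000
Confirm numerically:
  x=-2.448: |R|=0.96658 <1
  x=-1.650: |R|=0.41631 <1
  x=-1.364: |R|=0.20028 <1
  x=-2.995: |R|=1.30473 >1
  x=-2.617: |R|=1.07419 >1
Interval (-2.5000, 0).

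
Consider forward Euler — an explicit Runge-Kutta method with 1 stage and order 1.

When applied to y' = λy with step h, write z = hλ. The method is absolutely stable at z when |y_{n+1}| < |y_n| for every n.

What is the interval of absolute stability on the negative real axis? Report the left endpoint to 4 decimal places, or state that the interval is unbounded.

With y'=λy (z=hλ):
  order 1, 1-stage ⇒ R(z)=1+z
  (e.g. R(-1.66)=-0.66000, |R|=0.66000)

Need |R(x)|<1, x<0.
x=-1.66: |R|=0.6600
|R(-2.36)|=1.3600 |R(-1.65)|=0.6500 |R(-1.43)|=0.4300
Bisect:
  x_lo=-2.3875 |R|=1.3875  x_hi=-0.0871 |R|=0.9129
  mid=-1.23731 |R|=0.23731 →hi
  mid=-1.81239 |R|=0.81239 →hi
  mid=-2.09993 |R|=1.09993 →lo
  mid=-1.95616 |R|=0.95616 →hi
  mid=-2.02805 |R|=1.02805 →lo
  mid=-1.99211 |R|=0.99211 →hi
  mid=-2.01008 |R|=1.01008 →lo
  mid=-2.00109 |R|=1.00109 →lo
  mid=-1.99660 |R|=0.99660 →hi
  mid=-1.99884 |R|=0.99884 →hi
  ...
  [-2.00011,-1.99997] ⇒ x*=-2.0000
So |R|<1 on (-2.0000, 0).

z∈(-2.0000,0).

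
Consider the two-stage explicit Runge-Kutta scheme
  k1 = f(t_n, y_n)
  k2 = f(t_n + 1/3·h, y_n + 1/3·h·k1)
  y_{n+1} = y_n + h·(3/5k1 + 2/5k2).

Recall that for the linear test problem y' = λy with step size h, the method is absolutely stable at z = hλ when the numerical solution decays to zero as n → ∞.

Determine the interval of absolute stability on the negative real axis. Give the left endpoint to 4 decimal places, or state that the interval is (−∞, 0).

Test eqn y'=λy, z=hλ:
  k1=λy_n ⇒ h·k1=z·y_n;  k2=λ(1+1/3z)y_n ⇒ h·k2=z(1+1/3z)y_n
  y_{n+1}/y_n = 1 + 3/5z + 2/5z(1+1/3z) = 1 + z + 2/15z²
  ⇒ R(z) = 1 + z + 2/15z².

Need |R(x)|<1, x<0.
x=-1.13: |R|=0.0403
R=1: x+2/15x²=0 ⇒ x=−15/2=-7.5000; min R=1−1/(4·2/15)=-0.8750>−1
Confirm numerically:
  x=-6.069: |R|=0.15797 <1
  x=-4.674: |R|=0.76116 <1
  x=-4.666: |R|=0.76313 <1
  x=-7.873: |R|=1.39155 >1
  x=-7.719: |R|=1.22539 >1
Stable set (-7.5000, 0).

(-7.5000, 0).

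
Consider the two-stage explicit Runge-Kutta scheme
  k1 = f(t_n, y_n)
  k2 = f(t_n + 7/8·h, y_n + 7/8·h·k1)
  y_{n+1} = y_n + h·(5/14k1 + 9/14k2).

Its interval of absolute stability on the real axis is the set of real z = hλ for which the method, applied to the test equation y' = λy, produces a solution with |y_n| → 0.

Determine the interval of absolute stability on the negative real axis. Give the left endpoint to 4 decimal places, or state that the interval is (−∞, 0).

With y'=λy (z=hλ):
  k1=λy_n ⇒ h·k1=z·y_n;  k2=λ(1+7/8z)y_n ⇒ h·k2=z(1+7/8z)y_n
  y_{n+1}/y_n = 1 + 5/14z + 9/14z(1+7/8z) = 1 + z + 9/16z²
  R(z) = 1 + z + 9/16z².

Find x<0 with |R(x)|<1.
x=-0.76: |R|=0.5649
R=1: x+9/16x²=0 ⇒ x=−16/9=-1.7778; min R=1−1/(4·9/16)=0.5556>−1
Confirm numerically:
  x=-1.487: |R|=0.75678 <1
  x=-1.170: |R|=0.60001 <1
  x=-0.807: |R|=0.55933 <1
  x=-0.764: |R|=0.56433 <1
  x=-2.262: |R|=1.61611 >1
  x=-1.864: |R|=1.09040 >1
Stable set (-1.7778, 0).

(-1.7778, 0).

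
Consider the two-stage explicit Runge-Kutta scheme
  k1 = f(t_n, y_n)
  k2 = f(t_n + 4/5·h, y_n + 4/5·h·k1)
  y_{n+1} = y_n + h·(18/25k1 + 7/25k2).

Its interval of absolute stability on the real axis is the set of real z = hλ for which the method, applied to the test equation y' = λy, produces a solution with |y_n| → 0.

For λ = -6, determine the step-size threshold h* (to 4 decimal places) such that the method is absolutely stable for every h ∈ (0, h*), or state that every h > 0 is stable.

(-4.4643,0); λ=-6 ⇒ h* = (125/28)/6 = 0.7440.

Test eqn y'=λy, z=hλ:
  k1=λy_n ⇒ h·k1=z·y_n;  k2=λ(1+4/5z)y_n ⇒ h·k2=z(1+4/5z)y_n
  y_{n+1}/y_n = 1 + 18/25z + 7/25z(1+4/5z) = 1 + z + 28/125z²
  Hence R(z) = 1 + z + 28/125z².

Solve |R(x)|<1 on ℝ⁻.
x=-0.77: |R|=0.3628
R=1: x+28/125x²=0 ⇒ x=−125/28=-4.4643; min R=1−1/(4·28/125)=-0.1161>−1
Confirm numerically:
  x=-3.250: |R|=0.11600 <1
  x=-2.770: |R|=0.05127 <1
  x=-2.091: |R|=0.11161 <1
  x=-1.862: |R|=0.08538 <1
  x=-4.978: |R|=1.57283 >1
  x=-4.767: |R|=1.32324 >1
  x=-4.678: |R|=1.22395 >1
Stable set (-4.4643, 0).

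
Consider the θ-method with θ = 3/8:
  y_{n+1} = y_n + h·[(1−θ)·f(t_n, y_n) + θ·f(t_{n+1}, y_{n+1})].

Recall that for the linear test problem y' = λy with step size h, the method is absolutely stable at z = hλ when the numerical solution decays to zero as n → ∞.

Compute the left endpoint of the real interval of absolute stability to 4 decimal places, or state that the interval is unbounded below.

Set f=λy, z=hλ:
  y_{n+1} = y_n + z·[5/8·y_n + 3/8·y_{n+1}] ⇒ (1 − 3/8z)y_{n+1} = (1 + 5/8z)y_n
  Hence R(z) = (1 + 5/8z)/(1 − 3/8z).

Find x<0 with |R(x)|<1.
x=-0.94: |R|=0.3050
R=−1: 1+5/8x = −1+3/8x ⇒ -1/4x=2 ⇒ x=2/(-1/4)=-8.0000
Confirm numerically:
  x=-7.187: |R|=0.94500 <1
  x=-6.643: |R|=0.90283 <1
  x=-5.866: |R|=0.83327 <1
  x=-4.480: |R|=0.67164 <1
  x=-8.234: |R|=1.01431 >1
  x=-8.031: |R|=1.00193 >1
So |R|<1 on (-8.0000, 0).

z* = -8.0000.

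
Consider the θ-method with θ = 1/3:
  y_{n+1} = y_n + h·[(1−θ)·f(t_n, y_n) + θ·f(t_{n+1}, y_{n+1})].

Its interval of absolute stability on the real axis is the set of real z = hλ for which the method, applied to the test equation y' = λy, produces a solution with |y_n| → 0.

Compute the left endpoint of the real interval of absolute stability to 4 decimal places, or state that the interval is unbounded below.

z* = -6.0000.

Test eqn y'=λy, z=hλ:
  y_{n+1} = y_n + z·[2/3·y_n + 1/3·y_{n+1}] ⇒ (1 − 1/3z)y_{n+1} = (1 + 2/3z)y_n
  Hence R(z) = (1 + 2/3z)/(1 − 1/3z).

Boundary: |R(x)|=1, x<0.
x=-0.95: |R|=0.2785
R=−1: 1+2/3x = −1+1/3x ⇒ -1/3x=2 ⇒ x=2/(-1/3)=-6.0000
Confirm numerically:
  x=-5.314: |R|=0.91749 <1
  x=-4.155: |R|=0.74214 <1
  x=-3.483: |R|=0.61175 <1
  x=-6.545: |R|=1.05710 >1
  x=-6.313: |R|=1.03361 >1
  x=-6.045: |R|=1.00498 >1
Stable set (-6.0000, 0).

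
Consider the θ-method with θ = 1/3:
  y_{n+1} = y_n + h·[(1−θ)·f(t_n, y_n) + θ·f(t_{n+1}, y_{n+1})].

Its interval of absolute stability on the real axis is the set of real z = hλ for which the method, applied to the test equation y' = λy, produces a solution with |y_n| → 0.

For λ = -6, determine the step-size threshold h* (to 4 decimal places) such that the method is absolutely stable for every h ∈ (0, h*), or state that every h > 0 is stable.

On y'=λy, z=hλ:
  y_{n+1} = y_n + z·[2/3·y_n + 1/3·y_{n+1}] ⇒ (1 − 1/3z)y_{n+1} = (1 + 2/3z)y_n
  so R(z) = (1 + 2/3z)/(1 − 1/3z).

Boundary: |R(x)|=1, x<0.
x=-1.52: |R|=0.0088
R=−1: 1+2/3x = −1+1/3x ⇒ -1/3x=2 ⇒ x=2/(-1/3)=-6.0000
Confirm numerically:
  x=-4.033: |R|=0.72032 <1
  x=-3.787: |R|=0.67394 <1
  x=-3.281: |R|=0.56711 <1
  x=-2.581: |R|=0.38739 <1
  x=-6.422: |R|=1.04479 >1
  x=-6.258: |R|=1.02787 >1
Stable set (-6.0000, 0).

(-6.0000,0); λ=-6 ⇒ h* = (6)/6 = 1.0000.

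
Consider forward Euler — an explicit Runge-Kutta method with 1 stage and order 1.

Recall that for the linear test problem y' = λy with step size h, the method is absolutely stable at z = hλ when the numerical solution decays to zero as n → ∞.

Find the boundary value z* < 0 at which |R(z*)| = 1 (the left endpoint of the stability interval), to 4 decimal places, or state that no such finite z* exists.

On y'=λy, z=hλ:
  order 1, 1-stage ⇒ R(z)=1+z
  (e.g. R(-1.63)=-0.63000, |R|=0.63000)

Need |R(x)|<1, x<0.
x=-1.63: |R|=0.6300
|R(-2.31)|=1.3100 |R(-1.21)|=0.2100 |R(-0.84)|=0.1600
Bisect:
  x_lo=-2.4821 |R|=1.4821  x_hi=-0.3708 |R|=0.6292
  mid=-1.42647 |R|=0.42647 →hi
  mid=-1.95429 |R|=0.95429 →hi
  mid=-2.21820 |R|=1.21820 →lo
  mid=-2.08624 |R|=1.08624 →lo
  mid=-2.02027 |R|=1.02027 →lo
  mid=-1.98728 |R|=0.98728 →hi
  mid=-2.00377 |R|=1.00377 →lo
  mid=-1.99552 |R|=0.99552 →hi
  ...
  [-2.00003,-1.99991] ⇒ x*=-2.0000
Stable set (-2.0000, 0).

left endpoint -2.0000.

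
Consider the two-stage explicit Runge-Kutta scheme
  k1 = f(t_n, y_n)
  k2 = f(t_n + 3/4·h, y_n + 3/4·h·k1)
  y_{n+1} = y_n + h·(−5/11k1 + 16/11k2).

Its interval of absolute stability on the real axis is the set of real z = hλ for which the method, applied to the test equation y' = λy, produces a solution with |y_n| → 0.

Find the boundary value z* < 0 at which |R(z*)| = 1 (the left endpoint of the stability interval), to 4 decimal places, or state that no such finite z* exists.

left endpoint -0.9167.

With y'=λy (z=hλ):
  k1=λy_n ⇒ h·k1=z·y_n;  k2=λ(1+3/4z)y_n ⇒ h·k2=z(1+3/4z)y_n
  y_{n+1}/y_n = 1 − 5/11z + 16/11z(1+3/4z) = 1 + z + 12/11z²
  ⇒ R(z) = 1 + z + 12/11z².

Solve |R(x)|<1 on ℝ⁻.
x=-0.69: |R|=0.8294
R=1: x+12/11x²=0 ⇒ x=−11/12=-0.9167; min R=1−1/(4·12/11)=0.7708>−1
Confirm numerically:
  x=-0.718: |R|=0.84439 <1
  x=-0.576: |R|=0.78594 <1
  x=-0.560: |R|=0.78211 <1
  x=-0.518: |R|=0.77472 <1
  x=-1.413: |R|=1.76508 >1
  x=-0.951: |R|=1.03562 >1
Stable set (-0.9167, 0).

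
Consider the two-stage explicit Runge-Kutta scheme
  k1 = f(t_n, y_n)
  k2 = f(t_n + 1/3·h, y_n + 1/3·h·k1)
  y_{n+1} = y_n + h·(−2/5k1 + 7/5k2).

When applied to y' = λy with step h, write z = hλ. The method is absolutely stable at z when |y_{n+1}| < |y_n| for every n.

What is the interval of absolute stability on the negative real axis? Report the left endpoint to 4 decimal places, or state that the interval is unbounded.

Test eqn y'=λy, z=hλ:
  k1=λy_n ⇒ h·k1=z·y_n;  k2=λ(1+1/3z)y_n ⇒ h·k2=z(1+1/3z)y_n
  y_{n+1}/y_n = 1 − 2/5z + 7/5z(1+1/3z) = 1 + z + 7/15z²
  Hence R(z) = 1 + z + 7/15z².

Need |R(x)|<1, x<0.
x=-0.49: |R|=0.6220
R=1: x+7/15x²=0 ⇒ x=−15/7=-2.1429; min R=1−1/(4·7/15)=0.4643>−1
Confirm numerically:
  x=-1.834: |R|=0.73566 <1
  x=-1.757: |R|=0.68362 <1
  x=-1.558: |R|=0.57477 <1
  x=-1.197: |R|=0.47164 <1
  x=-2.535: |R|=1.46391 >1
  x=-2.336: |R|=1.21055 >1
Stable set (-2.1429, 0).

(-2.1429, 0).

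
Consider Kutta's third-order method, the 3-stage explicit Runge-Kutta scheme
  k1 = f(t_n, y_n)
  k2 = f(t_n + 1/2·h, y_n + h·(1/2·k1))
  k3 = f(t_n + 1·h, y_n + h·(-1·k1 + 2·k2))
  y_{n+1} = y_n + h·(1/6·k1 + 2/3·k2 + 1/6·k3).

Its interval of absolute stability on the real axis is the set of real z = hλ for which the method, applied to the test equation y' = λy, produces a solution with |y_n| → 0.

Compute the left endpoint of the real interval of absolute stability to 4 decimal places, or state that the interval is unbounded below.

z* = -2.5127.

On y'=λy, z=hλ:
  order 3, 3-stage ⇒ R(z)=1+z+z^2/2+z^3/6
  (e.g. R(-0.64)=0.52111, |R|=0.52111)

Boundary: |R(x)|=1, x<0.
x=-0.64: |R|=0.5211
|R(-1.59)|=0.0041 |R(-0.83)|=0.4192 |R(-0.81)|=0.4295
Bisect:
  x_lo=-2.8782 |R|=1.7101  x_hi=-0.0886 |R|=0.9152
  mid=-1.48343 |R|=0.07279 →hi
  mid=-2.18084 |R|=0.53150 →hi
  mid=-2.52954 |R|=1.02782 →lo
  mid=-2.35519 |R|=0.75907 →hi
  mid=-2.44236 |R|=0.88796 →hi
  mid=-2.48595 |R|=0.95648 →hi
  mid=-2.50774 |R|=0.99180 →hi
  mid=-2.51864 |R|=1.00972 →lo
  mid=-2.51319 |R|=1.00074 →lo
  ...
  [-2.51285,-2.51268] ⇒ x*=-2.5127
Interval (-2.5127, 0).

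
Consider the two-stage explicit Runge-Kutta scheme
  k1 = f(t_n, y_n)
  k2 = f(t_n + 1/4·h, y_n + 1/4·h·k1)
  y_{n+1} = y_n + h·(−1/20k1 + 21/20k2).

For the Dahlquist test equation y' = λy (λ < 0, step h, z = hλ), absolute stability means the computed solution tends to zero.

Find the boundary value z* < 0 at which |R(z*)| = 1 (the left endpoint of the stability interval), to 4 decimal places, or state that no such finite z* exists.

z* = -3.8095.

With y'=λy (z=hλ):
  k1=λy_n ⇒ h·k1=z·y_n;  k2=λ(1+1/4z)y_n ⇒ h·k2=z(1+1/4z)y_n
  y_{n+1}/y_n = 1 − 1/20z + 21/20z(1+1/4z) = 1 + z + 21/80z²
  ⇒ R(z) = 1 + z + 21/80z².

Need |R(x)|<1, x<0.
x=-1.05: |R|=0.2394
R=1: x+21/80x²=0 ⇒ x=−80/21=-3.8095; min R=1−1/(4·21/80)=0.0476>−1
Confirm numerically:
  x=-3.411: |R|=0.64317 <1
  x=-2.443: |R|=0.12367 <1
  x=-2.333: |R|=0.09576 <1
  x=-4.173: |R|=1.39816 >1
  x=-3.949: |R|=1.14458 >1
Interval (-3.8095, 0).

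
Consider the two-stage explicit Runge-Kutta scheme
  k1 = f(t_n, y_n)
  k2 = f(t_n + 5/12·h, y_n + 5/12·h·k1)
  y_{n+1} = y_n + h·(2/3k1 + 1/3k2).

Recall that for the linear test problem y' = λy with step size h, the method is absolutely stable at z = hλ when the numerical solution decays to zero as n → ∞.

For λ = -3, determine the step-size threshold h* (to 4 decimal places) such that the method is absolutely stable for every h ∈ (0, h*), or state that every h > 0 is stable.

On y'=λy, z=hλ:
  k1=λy_n ⇒ h·k1=z·y_n;  k2=λ(1+5/12z)y_n ⇒ h·k2=z(1+5/12z)y_n
  y_{n+1}/y_n = 1 + 2/3z + 1/3z(1+5/12z) = 1 + z + 5/36z²
  R(z) = 1 + z + 5/36z².

Find x<0 with |R(x)|<1.
x=-1.09: |R|=0.0750
R=1: x+5/36x²=0 ⇒ x=−36/5=-7.2000; min R=1−1/(4·5/36)=-0.8000>−1
Confirm numerically:
  x=-6.951: |R|=0.75961 <1
  x=-6.793: |R|=0.61601 <1
  x=-6.510: |R|=0.37613 <1
  x=-7.595: |R|=1.41667 >1
  x=-7.561: |R|=1.37910 >1
  x=-7.504: |R|=1.31684 >1
Stable set (-7.2000, 0).

(-7.2000,0); λ=-3 ⇒ h* = (36/5)/3 = 2.4000.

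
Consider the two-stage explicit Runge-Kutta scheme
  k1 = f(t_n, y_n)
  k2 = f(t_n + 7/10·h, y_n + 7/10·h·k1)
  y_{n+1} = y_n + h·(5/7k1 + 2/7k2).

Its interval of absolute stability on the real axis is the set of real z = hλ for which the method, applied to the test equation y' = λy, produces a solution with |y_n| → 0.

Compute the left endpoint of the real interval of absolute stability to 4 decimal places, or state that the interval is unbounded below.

z* = -5.0000.

With y'=λy (z=hλ):
  k1=λy_n ⇒ h·k1=z·y_n;  k2=λ(1+7/10z)y_n ⇒ h·k2=z(1+7/10z)y_n
  y_{n+1}/y_n = 1 + 5/7z + 2/7z(1+7/10z) = 1 + z + 1/5z²
  R(z) = 1 + z + 1/5z².

Find x<0 with |R(x)|<1.
x=-0.69: |R|=0.4052
R=1: x+1/5x²=0 ⇒ x=−5=-5.0000; min R=1−1/(4·1/5)=-0.2500>−1
Confirm numerically:
  x=-4.959: |R|=0.95934 <1
  x=-4.650: |R|=0.67450 <1
  x=-4.195: |R|=0.32461 <1
  x=-4.133: |R|=0.28334 <1
  x=-5.342: |R|=1.36539 >1
  x=-5.145: |R|=1.14920 >1
  x=-5.115: |R|=1.11765 >1
Stable set (-5.0000, 0).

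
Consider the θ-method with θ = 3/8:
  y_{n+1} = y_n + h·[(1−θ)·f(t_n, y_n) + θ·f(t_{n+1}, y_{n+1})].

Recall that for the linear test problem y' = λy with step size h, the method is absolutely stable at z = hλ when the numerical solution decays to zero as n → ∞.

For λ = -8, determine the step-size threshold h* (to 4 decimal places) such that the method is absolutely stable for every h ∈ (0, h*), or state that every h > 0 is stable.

On y'=λy, z=hλ:
  y_{n+1} = y_n + z·[5/8·y_n + 3/8·y_{n+1}] ⇒ (1 − 3/8z)y_{n+1} = (1 + 5/8z)y_n
  ⇒ R(z) = (1 + 5/8z)/(1 − 3/8z).

Need |R(x)|<1, x<0.
x=-0.78: |R|=0.3965
R=−1: 1+5/8x = −1+3/8x ⇒ -1/4x=2 ⇒ x=2/(-1/4)=-8.0000
Confirm numerically:
  x=-6.060: |R|=0.85180 <1
  x=-5.534: |R|=0.79953 <1
  x=-5.373: |R|=0.78216 <1
  x=-8.403: |R|=1.02427 >1
  x=-8.267: |R|=1.01628 >1
  x=-8.130: |R|=1.00803 >1
So |R|<1 on (-8.0000, 0).

(-8.0000,0); λ=-8 ⇒ h* = (8)/8 = 1.0000.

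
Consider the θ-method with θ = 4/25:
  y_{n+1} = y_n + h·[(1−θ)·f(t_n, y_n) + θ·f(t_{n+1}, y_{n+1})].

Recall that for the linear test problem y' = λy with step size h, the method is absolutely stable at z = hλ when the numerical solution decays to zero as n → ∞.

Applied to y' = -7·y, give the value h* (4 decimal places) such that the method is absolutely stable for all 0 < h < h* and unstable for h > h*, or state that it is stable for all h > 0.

Test eqn y'=λy, z=hλ:
  y_{n+1} = y_n + z·[21/25·y_n + 4/25·y_{n+1}] ⇒ (1 − 4/25z)y_{n+1} = (1 + 21/25z)y_n
  ⇒ R(z) = (1 + 21/25z)/(1 − 4/25z).

Need |R(x)|<1, x<0.
x=-1.72: |R|=0.3488
R=−1: 1+21/25x = −1+4/25x ⇒ -17/25x=2 ⇒ x=2/(-17/25)=-2.9412
Confirm numerically:
  x=-2.791: |R|=0.92940 <1
  x=-2.204: |R|=0.62941 <1
  x=-1.795: |R|=0.39450 <1
  x=-1.361: |R|=0.11763 <1
  x=-3.337: |R|=1.17547 >1
  x=-3.068: |R|=1.05785 >1
Stable set (-2.9412, 0).

(-2.9412,0); λ=-7 ⇒ h* = (50/17)/7 = 0.4202.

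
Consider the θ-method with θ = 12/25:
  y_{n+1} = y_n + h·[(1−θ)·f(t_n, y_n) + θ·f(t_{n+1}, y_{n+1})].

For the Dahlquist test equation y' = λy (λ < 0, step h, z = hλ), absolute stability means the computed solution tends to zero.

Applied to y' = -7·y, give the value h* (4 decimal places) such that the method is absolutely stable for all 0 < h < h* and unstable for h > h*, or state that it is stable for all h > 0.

With y'=λy (z=hλ):
  y_{n+1} = y_n + z·[13/25·y_n + 12/25·y_{n+1}] ⇒ (1 − 12/25z)y_{n+1} = (1 + 13/25z)y_n
  R(z) = (1 + 13/25z)/(1 − 12/25z).

Solve |R(x)|<1 on ℝ⁻.
x=-0.46: |R|=0.6232
R=−1: 1+13/25x = −1+12/25x ⇒ -1/25x=2 ⇒ x=2/(-1/25)=-50.0000
Confirm numerically:
  x=-45.081: |R|=0.99131 <1
  x=-29.045: |R|=0.94390 <1
  x=-20.813: |R|=0.89377 <1
  x=-20.509: |R|=0.89122 <1
  x=-50.534: |R|=1.00085 >1
  x=-50.357: |R|=1.00057 >1
  x=-50.221: |R|=1.00035 >1
Stable set (-50.0000, 0).

(-50.0000,0); λ=-7 ⇒ h* = (50)/7 = 7.1429.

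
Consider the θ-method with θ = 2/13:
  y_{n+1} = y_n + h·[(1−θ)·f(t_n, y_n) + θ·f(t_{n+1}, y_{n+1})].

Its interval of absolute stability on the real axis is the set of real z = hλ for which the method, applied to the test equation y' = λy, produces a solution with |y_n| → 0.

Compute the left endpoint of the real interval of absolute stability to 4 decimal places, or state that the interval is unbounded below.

Test eqn y'=λy, z=hλ:
  y_{n+1} = y_n + z·[11/13·y_n + 2/13·y_{n+1}] ⇒ (1 − 2/13z)y_{n+1} = (1 + 11/13z)y_n
  Hence R(z) = (1 + 11/13z)/(1 − 2/13z).

Solve |R(x)|<1 on ℝ⁻.
x=-0.79: |R|=0.2956
R=−1: 1+11/13x = −1+2/13x ⇒ -9/13x=2 ⇒ x=2/(-9/13)=-2.8889
Confirm numerically:
  x=-2.580: |R|=0.84692 <1
  x=-1.558: |R|=0.25676 <1
  x=-1.556: |R|=0.25546 <1
  x=-1.279: |R|=0.06871 <1
  x=-3.455: |R|=1.25590 >1
  x=-3.303: |R|=1.19009 >1
Stable set (-2.8889, 0).

z* = -2.8889.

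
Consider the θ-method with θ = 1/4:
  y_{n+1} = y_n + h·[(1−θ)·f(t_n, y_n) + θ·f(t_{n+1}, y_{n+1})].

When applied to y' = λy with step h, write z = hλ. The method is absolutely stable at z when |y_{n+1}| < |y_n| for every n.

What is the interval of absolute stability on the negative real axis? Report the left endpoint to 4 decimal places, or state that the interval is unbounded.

z∈(-4.0000,0).

Test eqn y'=λy, z=hλ:
  y_{n+1} = y_n + z·[3/4·y_n + 1/4·y_{n+1}] ⇒ (1 − 1/4z)y_{n+1} = (1 + 3/4z)y_n
  R(z) = (1 + 3/4z)/(1 − 1/4z).

Solve |R(x)|<1 on ℝ⁻.
x=-1.56: |R|=0.1223
R=−1: 1+3/4x = −1+1/4x ⇒ -1/2x=2 ⇒ x=2/(-1/2)=-4.0000
Confirm numerically:
  x=-3.836: |R|=0.95814 <1
  x=-3.079: |R|=0.73979 <1
  x=-1.835: |R|=0.25793 <1
  x=-1.825: |R|=0.25322 <1
  x=-4.483: |R|=1.11387 >1
  x=-4.129: |R|=1.03174 >1
  x=-4.086: |R|=1.02127 >1
Interval (-4.0000, 0).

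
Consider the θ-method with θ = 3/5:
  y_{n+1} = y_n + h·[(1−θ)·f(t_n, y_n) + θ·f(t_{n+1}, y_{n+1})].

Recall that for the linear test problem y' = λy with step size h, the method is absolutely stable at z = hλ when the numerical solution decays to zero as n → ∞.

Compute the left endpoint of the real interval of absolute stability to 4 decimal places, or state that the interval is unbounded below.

On y'=λy, z=hλ:
  y_{n+1} = y_n + z·[2/5·y_n + 3/5·y_{n+1}] ⇒ (1 − 3/5z)y_{n+1} = (1 + 2/5z)y_n
  R(z) = (1 + 2/5z)/(1 − 3/5z).

Need |R(x)|<1, x<0.
x=-0.3: |R|=0.7458
x=-2: |R|=0.0909
x=-10: |R|=0.4286
x=-100: |R|=0.6393
θ=3/5≥1/2 ⇒ |1+2/5x|<|1−3/5x| ∀x<0 ⇒ stable on all of ℝ⁻.

interval (−∞, 0).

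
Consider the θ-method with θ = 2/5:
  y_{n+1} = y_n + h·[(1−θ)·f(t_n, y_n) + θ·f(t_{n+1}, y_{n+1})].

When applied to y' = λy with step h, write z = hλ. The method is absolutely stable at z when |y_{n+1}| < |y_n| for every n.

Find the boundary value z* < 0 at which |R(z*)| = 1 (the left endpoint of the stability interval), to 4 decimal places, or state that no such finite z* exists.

With y'=λy (z=hλ):
  y_{n+1} = y_n + z·[3/5·y_n + 2/5·y_{n+1}] ⇒ (1 − 2/5z)y_{n+1} = (1 + 3/5z)y_n
  so R(z) = (1 + 3/5z)/(1 − 2/5z).

Find x<0 with |R(x)|<1.
x=-1.55: |R|=0.0432
R=−1: 1+3/5x = −1+2/5x ⇒ -1/5x=2 ⇒ x=2/(-1/5)=-10.0000
Confirm numerically:
  x=-8.008: |R|=0.90522 <1
  x=-6.974: |R|=0.84030 <1
  x=-4.111: |R|=0.55461 <1
  x=-10.461: |R|=1.01778 >1
  x=-10.451: |R|=1.01741 >1
  x=-10.417: |R|=1.01614 >1
Interval (-10.0000, 0).

z* = -10.0000.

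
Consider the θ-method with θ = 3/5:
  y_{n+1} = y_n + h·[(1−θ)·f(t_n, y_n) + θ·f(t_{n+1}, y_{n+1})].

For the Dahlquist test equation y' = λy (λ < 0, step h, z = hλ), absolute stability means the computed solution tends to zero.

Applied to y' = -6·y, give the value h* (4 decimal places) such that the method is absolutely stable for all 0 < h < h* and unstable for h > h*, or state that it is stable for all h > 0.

Test eqn y'=λy, z=hλ:
  y_{n+1} = y_n + z·[2/5·y_n + 3/5·y_{n+1}] ⇒ (1 − 3/5z)y_{n+1} = (1 + 2/5z)y_n
  ⇒ R(z) = (1 + 2/5z)/(1 − 3/5z).

Need |R(x)|<1, x<0.
x=-1.33: |R|=0.2603
x=-2: |R|=0.0909
x=-10: |R|=0.4286
x=-100: |R|=0.6393
θ=3/5≥1/2 ⇒ |1+2/5x|<|1−3/5x| ∀x<0 ⇒ unbounded interval.

(−∞, 0) — no finite endpoint. Any h>0 works for λ=-6.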